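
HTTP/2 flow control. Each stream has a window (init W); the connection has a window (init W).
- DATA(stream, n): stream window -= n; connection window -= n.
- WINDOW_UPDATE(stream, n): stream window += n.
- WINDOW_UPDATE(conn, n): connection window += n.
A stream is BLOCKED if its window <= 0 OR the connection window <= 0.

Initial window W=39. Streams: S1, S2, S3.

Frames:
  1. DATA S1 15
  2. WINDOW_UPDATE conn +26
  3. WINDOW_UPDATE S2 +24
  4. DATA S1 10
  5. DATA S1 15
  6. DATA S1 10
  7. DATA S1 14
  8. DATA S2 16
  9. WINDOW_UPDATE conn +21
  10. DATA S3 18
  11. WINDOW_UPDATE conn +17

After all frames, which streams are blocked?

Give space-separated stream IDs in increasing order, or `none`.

Answer: S1

Derivation:
Op 1: conn=24 S1=24 S2=39 S3=39 blocked=[]
Op 2: conn=50 S1=24 S2=39 S3=39 blocked=[]
Op 3: conn=50 S1=24 S2=63 S3=39 blocked=[]
Op 4: conn=40 S1=14 S2=63 S3=39 blocked=[]
Op 5: conn=25 S1=-1 S2=63 S3=39 blocked=[1]
Op 6: conn=15 S1=-11 S2=63 S3=39 blocked=[1]
Op 7: conn=1 S1=-25 S2=63 S3=39 blocked=[1]
Op 8: conn=-15 S1=-25 S2=47 S3=39 blocked=[1, 2, 3]
Op 9: conn=6 S1=-25 S2=47 S3=39 blocked=[1]
Op 10: conn=-12 S1=-25 S2=47 S3=21 blocked=[1, 2, 3]
Op 11: conn=5 S1=-25 S2=47 S3=21 blocked=[1]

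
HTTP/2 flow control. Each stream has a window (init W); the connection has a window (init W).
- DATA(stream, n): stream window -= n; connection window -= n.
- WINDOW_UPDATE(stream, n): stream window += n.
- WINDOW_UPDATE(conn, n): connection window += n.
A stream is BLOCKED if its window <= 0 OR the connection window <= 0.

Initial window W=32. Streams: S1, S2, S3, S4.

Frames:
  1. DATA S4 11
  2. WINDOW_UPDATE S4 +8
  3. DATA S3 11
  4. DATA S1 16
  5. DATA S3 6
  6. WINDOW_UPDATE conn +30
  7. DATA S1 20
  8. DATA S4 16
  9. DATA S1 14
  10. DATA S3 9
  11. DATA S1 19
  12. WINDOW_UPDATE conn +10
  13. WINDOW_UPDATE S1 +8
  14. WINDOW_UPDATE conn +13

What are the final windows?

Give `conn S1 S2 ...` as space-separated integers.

Op 1: conn=21 S1=32 S2=32 S3=32 S4=21 blocked=[]
Op 2: conn=21 S1=32 S2=32 S3=32 S4=29 blocked=[]
Op 3: conn=10 S1=32 S2=32 S3=21 S4=29 blocked=[]
Op 4: conn=-6 S1=16 S2=32 S3=21 S4=29 blocked=[1, 2, 3, 4]
Op 5: conn=-12 S1=16 S2=32 S3=15 S4=29 blocked=[1, 2, 3, 4]
Op 6: conn=18 S1=16 S2=32 S3=15 S4=29 blocked=[]
Op 7: conn=-2 S1=-4 S2=32 S3=15 S4=29 blocked=[1, 2, 3, 4]
Op 8: conn=-18 S1=-4 S2=32 S3=15 S4=13 blocked=[1, 2, 3, 4]
Op 9: conn=-32 S1=-18 S2=32 S3=15 S4=13 blocked=[1, 2, 3, 4]
Op 10: conn=-41 S1=-18 S2=32 S3=6 S4=13 blocked=[1, 2, 3, 4]
Op 11: conn=-60 S1=-37 S2=32 S3=6 S4=13 blocked=[1, 2, 3, 4]
Op 12: conn=-50 S1=-37 S2=32 S3=6 S4=13 blocked=[1, 2, 3, 4]
Op 13: conn=-50 S1=-29 S2=32 S3=6 S4=13 blocked=[1, 2, 3, 4]
Op 14: conn=-37 S1=-29 S2=32 S3=6 S4=13 blocked=[1, 2, 3, 4]

Answer: -37 -29 32 6 13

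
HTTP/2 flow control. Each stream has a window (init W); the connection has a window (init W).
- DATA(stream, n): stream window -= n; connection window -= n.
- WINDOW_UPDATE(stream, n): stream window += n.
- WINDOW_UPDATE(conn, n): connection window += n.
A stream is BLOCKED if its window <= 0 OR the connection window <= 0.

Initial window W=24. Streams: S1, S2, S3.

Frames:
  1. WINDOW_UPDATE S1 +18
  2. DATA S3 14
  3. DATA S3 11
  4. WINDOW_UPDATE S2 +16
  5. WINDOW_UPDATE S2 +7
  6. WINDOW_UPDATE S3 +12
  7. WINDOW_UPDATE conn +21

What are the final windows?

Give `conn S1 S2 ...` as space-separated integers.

Answer: 20 42 47 11

Derivation:
Op 1: conn=24 S1=42 S2=24 S3=24 blocked=[]
Op 2: conn=10 S1=42 S2=24 S3=10 blocked=[]
Op 3: conn=-1 S1=42 S2=24 S3=-1 blocked=[1, 2, 3]
Op 4: conn=-1 S1=42 S2=40 S3=-1 blocked=[1, 2, 3]
Op 5: conn=-1 S1=42 S2=47 S3=-1 blocked=[1, 2, 3]
Op 6: conn=-1 S1=42 S2=47 S3=11 blocked=[1, 2, 3]
Op 7: conn=20 S1=42 S2=47 S3=11 blocked=[]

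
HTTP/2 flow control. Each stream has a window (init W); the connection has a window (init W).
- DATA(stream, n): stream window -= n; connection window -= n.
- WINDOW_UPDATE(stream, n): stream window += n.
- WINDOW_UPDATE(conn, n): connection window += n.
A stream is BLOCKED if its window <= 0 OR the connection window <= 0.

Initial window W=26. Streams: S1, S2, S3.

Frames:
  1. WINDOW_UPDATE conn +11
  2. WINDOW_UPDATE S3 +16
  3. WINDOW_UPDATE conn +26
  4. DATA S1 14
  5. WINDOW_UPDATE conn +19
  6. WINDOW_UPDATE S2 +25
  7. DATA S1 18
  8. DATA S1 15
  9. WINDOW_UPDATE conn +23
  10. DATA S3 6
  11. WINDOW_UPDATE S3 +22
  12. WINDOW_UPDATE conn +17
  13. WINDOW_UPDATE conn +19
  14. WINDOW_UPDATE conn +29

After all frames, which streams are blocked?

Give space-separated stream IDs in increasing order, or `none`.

Op 1: conn=37 S1=26 S2=26 S3=26 blocked=[]
Op 2: conn=37 S1=26 S2=26 S3=42 blocked=[]
Op 3: conn=63 S1=26 S2=26 S3=42 blocked=[]
Op 4: conn=49 S1=12 S2=26 S3=42 blocked=[]
Op 5: conn=68 S1=12 S2=26 S3=42 blocked=[]
Op 6: conn=68 S1=12 S2=51 S3=42 blocked=[]
Op 7: conn=50 S1=-6 S2=51 S3=42 blocked=[1]
Op 8: conn=35 S1=-21 S2=51 S3=42 blocked=[1]
Op 9: conn=58 S1=-21 S2=51 S3=42 blocked=[1]
Op 10: conn=52 S1=-21 S2=51 S3=36 blocked=[1]
Op 11: conn=52 S1=-21 S2=51 S3=58 blocked=[1]
Op 12: conn=69 S1=-21 S2=51 S3=58 blocked=[1]
Op 13: conn=88 S1=-21 S2=51 S3=58 blocked=[1]
Op 14: conn=117 S1=-21 S2=51 S3=58 blocked=[1]

Answer: S1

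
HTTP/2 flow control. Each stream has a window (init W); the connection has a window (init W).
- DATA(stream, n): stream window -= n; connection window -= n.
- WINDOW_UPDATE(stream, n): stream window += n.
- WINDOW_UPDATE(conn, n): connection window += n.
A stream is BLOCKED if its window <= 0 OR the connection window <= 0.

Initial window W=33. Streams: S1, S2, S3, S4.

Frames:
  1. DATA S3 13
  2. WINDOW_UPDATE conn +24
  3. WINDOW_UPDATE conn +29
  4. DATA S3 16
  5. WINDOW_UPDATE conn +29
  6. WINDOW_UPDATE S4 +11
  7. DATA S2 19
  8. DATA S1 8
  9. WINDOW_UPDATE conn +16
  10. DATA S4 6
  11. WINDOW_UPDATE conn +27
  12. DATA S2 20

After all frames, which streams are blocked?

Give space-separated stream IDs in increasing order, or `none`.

Answer: S2

Derivation:
Op 1: conn=20 S1=33 S2=33 S3=20 S4=33 blocked=[]
Op 2: conn=44 S1=33 S2=33 S3=20 S4=33 blocked=[]
Op 3: conn=73 S1=33 S2=33 S3=20 S4=33 blocked=[]
Op 4: conn=57 S1=33 S2=33 S3=4 S4=33 blocked=[]
Op 5: conn=86 S1=33 S2=33 S3=4 S4=33 blocked=[]
Op 6: conn=86 S1=33 S2=33 S3=4 S4=44 blocked=[]
Op 7: conn=67 S1=33 S2=14 S3=4 S4=44 blocked=[]
Op 8: conn=59 S1=25 S2=14 S3=4 S4=44 blocked=[]
Op 9: conn=75 S1=25 S2=14 S3=4 S4=44 blocked=[]
Op 10: conn=69 S1=25 S2=14 S3=4 S4=38 blocked=[]
Op 11: conn=96 S1=25 S2=14 S3=4 S4=38 blocked=[]
Op 12: conn=76 S1=25 S2=-6 S3=4 S4=38 blocked=[2]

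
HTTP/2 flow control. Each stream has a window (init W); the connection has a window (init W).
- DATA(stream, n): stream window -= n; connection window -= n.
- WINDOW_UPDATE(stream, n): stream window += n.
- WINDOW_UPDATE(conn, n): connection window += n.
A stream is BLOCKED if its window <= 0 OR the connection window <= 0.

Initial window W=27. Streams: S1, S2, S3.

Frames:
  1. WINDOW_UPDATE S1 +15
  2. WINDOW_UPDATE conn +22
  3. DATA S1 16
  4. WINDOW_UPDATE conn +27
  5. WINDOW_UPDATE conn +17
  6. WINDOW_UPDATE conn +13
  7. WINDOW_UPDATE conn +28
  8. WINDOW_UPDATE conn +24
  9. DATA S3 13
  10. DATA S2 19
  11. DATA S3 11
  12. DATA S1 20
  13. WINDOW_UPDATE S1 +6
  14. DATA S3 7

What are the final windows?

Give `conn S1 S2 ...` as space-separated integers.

Answer: 72 12 8 -4

Derivation:
Op 1: conn=27 S1=42 S2=27 S3=27 blocked=[]
Op 2: conn=49 S1=42 S2=27 S3=27 blocked=[]
Op 3: conn=33 S1=26 S2=27 S3=27 blocked=[]
Op 4: conn=60 S1=26 S2=27 S3=27 blocked=[]
Op 5: conn=77 S1=26 S2=27 S3=27 blocked=[]
Op 6: conn=90 S1=26 S2=27 S3=27 blocked=[]
Op 7: conn=118 S1=26 S2=27 S3=27 blocked=[]
Op 8: conn=142 S1=26 S2=27 S3=27 blocked=[]
Op 9: conn=129 S1=26 S2=27 S3=14 blocked=[]
Op 10: conn=110 S1=26 S2=8 S3=14 blocked=[]
Op 11: conn=99 S1=26 S2=8 S3=3 blocked=[]
Op 12: conn=79 S1=6 S2=8 S3=3 blocked=[]
Op 13: conn=79 S1=12 S2=8 S3=3 blocked=[]
Op 14: conn=72 S1=12 S2=8 S3=-4 blocked=[3]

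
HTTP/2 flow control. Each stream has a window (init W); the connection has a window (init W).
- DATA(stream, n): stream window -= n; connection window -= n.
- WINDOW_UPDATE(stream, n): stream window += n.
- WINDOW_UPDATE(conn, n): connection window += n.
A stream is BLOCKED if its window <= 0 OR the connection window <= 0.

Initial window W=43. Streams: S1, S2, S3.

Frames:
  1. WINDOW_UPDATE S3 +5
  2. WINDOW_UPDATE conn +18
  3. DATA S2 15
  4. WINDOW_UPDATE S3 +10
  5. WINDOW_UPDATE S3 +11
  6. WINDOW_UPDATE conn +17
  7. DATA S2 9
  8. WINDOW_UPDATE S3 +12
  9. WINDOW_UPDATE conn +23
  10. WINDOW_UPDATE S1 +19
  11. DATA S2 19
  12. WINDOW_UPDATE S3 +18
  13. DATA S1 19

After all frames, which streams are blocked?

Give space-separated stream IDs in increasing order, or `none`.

Answer: S2

Derivation:
Op 1: conn=43 S1=43 S2=43 S3=48 blocked=[]
Op 2: conn=61 S1=43 S2=43 S3=48 blocked=[]
Op 3: conn=46 S1=43 S2=28 S3=48 blocked=[]
Op 4: conn=46 S1=43 S2=28 S3=58 blocked=[]
Op 5: conn=46 S1=43 S2=28 S3=69 blocked=[]
Op 6: conn=63 S1=43 S2=28 S3=69 blocked=[]
Op 7: conn=54 S1=43 S2=19 S3=69 blocked=[]
Op 8: conn=54 S1=43 S2=19 S3=81 blocked=[]
Op 9: conn=77 S1=43 S2=19 S3=81 blocked=[]
Op 10: conn=77 S1=62 S2=19 S3=81 blocked=[]
Op 11: conn=58 S1=62 S2=0 S3=81 blocked=[2]
Op 12: conn=58 S1=62 S2=0 S3=99 blocked=[2]
Op 13: conn=39 S1=43 S2=0 S3=99 blocked=[2]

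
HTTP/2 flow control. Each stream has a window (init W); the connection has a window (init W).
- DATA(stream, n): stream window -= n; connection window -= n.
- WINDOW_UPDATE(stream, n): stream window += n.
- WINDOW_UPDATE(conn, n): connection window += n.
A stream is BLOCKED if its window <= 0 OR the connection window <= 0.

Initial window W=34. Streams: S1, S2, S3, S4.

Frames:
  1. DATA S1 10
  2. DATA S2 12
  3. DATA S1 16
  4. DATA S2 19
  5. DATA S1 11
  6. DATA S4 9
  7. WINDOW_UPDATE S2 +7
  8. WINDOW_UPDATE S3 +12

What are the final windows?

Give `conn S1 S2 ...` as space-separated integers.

Op 1: conn=24 S1=24 S2=34 S3=34 S4=34 blocked=[]
Op 2: conn=12 S1=24 S2=22 S3=34 S4=34 blocked=[]
Op 3: conn=-4 S1=8 S2=22 S3=34 S4=34 blocked=[1, 2, 3, 4]
Op 4: conn=-23 S1=8 S2=3 S3=34 S4=34 blocked=[1, 2, 3, 4]
Op 5: conn=-34 S1=-3 S2=3 S3=34 S4=34 blocked=[1, 2, 3, 4]
Op 6: conn=-43 S1=-3 S2=3 S3=34 S4=25 blocked=[1, 2, 3, 4]
Op 7: conn=-43 S1=-3 S2=10 S3=34 S4=25 blocked=[1, 2, 3, 4]
Op 8: conn=-43 S1=-3 S2=10 S3=46 S4=25 blocked=[1, 2, 3, 4]

Answer: -43 -3 10 46 25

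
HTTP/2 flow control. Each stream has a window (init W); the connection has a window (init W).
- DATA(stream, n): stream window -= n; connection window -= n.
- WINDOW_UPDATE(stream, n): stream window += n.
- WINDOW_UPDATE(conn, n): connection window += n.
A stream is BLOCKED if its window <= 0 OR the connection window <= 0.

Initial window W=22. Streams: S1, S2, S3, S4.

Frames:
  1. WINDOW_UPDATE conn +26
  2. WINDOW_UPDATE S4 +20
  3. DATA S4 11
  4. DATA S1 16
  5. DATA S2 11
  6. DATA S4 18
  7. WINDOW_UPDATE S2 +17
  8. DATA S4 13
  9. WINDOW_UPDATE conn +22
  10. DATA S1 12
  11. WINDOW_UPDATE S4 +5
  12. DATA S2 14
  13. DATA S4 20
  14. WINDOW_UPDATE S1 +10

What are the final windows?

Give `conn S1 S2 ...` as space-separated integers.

Op 1: conn=48 S1=22 S2=22 S3=22 S4=22 blocked=[]
Op 2: conn=48 S1=22 S2=22 S3=22 S4=42 blocked=[]
Op 3: conn=37 S1=22 S2=22 S3=22 S4=31 blocked=[]
Op 4: conn=21 S1=6 S2=22 S3=22 S4=31 blocked=[]
Op 5: conn=10 S1=6 S2=11 S3=22 S4=31 blocked=[]
Op 6: conn=-8 S1=6 S2=11 S3=22 S4=13 blocked=[1, 2, 3, 4]
Op 7: conn=-8 S1=6 S2=28 S3=22 S4=13 blocked=[1, 2, 3, 4]
Op 8: conn=-21 S1=6 S2=28 S3=22 S4=0 blocked=[1, 2, 3, 4]
Op 9: conn=1 S1=6 S2=28 S3=22 S4=0 blocked=[4]
Op 10: conn=-11 S1=-6 S2=28 S3=22 S4=0 blocked=[1, 2, 3, 4]
Op 11: conn=-11 S1=-6 S2=28 S3=22 S4=5 blocked=[1, 2, 3, 4]
Op 12: conn=-25 S1=-6 S2=14 S3=22 S4=5 blocked=[1, 2, 3, 4]
Op 13: conn=-45 S1=-6 S2=14 S3=22 S4=-15 blocked=[1, 2, 3, 4]
Op 14: conn=-45 S1=4 S2=14 S3=22 S4=-15 blocked=[1, 2, 3, 4]

Answer: -45 4 14 22 -15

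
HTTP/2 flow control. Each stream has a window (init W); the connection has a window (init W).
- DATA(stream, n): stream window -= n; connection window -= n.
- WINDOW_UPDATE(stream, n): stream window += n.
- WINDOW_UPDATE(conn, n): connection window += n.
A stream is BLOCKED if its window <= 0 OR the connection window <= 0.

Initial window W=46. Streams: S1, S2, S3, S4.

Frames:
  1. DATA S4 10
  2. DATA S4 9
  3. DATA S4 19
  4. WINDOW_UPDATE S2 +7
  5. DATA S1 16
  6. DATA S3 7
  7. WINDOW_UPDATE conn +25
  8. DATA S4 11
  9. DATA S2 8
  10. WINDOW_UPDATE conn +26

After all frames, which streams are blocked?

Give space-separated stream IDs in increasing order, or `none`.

Answer: S4

Derivation:
Op 1: conn=36 S1=46 S2=46 S3=46 S4=36 blocked=[]
Op 2: conn=27 S1=46 S2=46 S3=46 S4=27 blocked=[]
Op 3: conn=8 S1=46 S2=46 S3=46 S4=8 blocked=[]
Op 4: conn=8 S1=46 S2=53 S3=46 S4=8 blocked=[]
Op 5: conn=-8 S1=30 S2=53 S3=46 S4=8 blocked=[1, 2, 3, 4]
Op 6: conn=-15 S1=30 S2=53 S3=39 S4=8 blocked=[1, 2, 3, 4]
Op 7: conn=10 S1=30 S2=53 S3=39 S4=8 blocked=[]
Op 8: conn=-1 S1=30 S2=53 S3=39 S4=-3 blocked=[1, 2, 3, 4]
Op 9: conn=-9 S1=30 S2=45 S3=39 S4=-3 blocked=[1, 2, 3, 4]
Op 10: conn=17 S1=30 S2=45 S3=39 S4=-3 blocked=[4]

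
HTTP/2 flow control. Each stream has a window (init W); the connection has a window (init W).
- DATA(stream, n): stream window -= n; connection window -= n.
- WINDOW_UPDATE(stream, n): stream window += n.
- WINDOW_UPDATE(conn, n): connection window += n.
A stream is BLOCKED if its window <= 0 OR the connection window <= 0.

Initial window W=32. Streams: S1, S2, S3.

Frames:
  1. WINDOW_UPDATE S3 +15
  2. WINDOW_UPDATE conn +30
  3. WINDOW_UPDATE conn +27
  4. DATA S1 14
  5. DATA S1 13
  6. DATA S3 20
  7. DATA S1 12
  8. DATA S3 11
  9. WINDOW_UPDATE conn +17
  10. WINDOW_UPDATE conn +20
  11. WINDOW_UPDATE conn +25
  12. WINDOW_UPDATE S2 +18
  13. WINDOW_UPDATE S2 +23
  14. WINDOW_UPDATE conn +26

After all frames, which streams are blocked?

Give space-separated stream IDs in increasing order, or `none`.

Answer: S1

Derivation:
Op 1: conn=32 S1=32 S2=32 S3=47 blocked=[]
Op 2: conn=62 S1=32 S2=32 S3=47 blocked=[]
Op 3: conn=89 S1=32 S2=32 S3=47 blocked=[]
Op 4: conn=75 S1=18 S2=32 S3=47 blocked=[]
Op 5: conn=62 S1=5 S2=32 S3=47 blocked=[]
Op 6: conn=42 S1=5 S2=32 S3=27 blocked=[]
Op 7: conn=30 S1=-7 S2=32 S3=27 blocked=[1]
Op 8: conn=19 S1=-7 S2=32 S3=16 blocked=[1]
Op 9: conn=36 S1=-7 S2=32 S3=16 blocked=[1]
Op 10: conn=56 S1=-7 S2=32 S3=16 blocked=[1]
Op 11: conn=81 S1=-7 S2=32 S3=16 blocked=[1]
Op 12: conn=81 S1=-7 S2=50 S3=16 blocked=[1]
Op 13: conn=81 S1=-7 S2=73 S3=16 blocked=[1]
Op 14: conn=107 S1=-7 S2=73 S3=16 blocked=[1]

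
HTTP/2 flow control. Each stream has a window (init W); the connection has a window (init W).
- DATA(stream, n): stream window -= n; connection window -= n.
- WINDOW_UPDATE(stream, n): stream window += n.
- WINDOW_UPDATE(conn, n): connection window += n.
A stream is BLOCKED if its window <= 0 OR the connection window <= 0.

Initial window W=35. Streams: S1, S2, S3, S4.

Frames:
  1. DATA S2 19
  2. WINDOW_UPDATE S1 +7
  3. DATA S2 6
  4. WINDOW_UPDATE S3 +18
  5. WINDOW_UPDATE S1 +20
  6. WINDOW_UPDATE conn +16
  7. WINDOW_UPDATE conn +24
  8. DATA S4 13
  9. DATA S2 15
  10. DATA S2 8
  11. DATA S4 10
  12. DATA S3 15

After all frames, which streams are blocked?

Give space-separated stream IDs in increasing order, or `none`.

Answer: S1 S2 S3 S4

Derivation:
Op 1: conn=16 S1=35 S2=16 S3=35 S4=35 blocked=[]
Op 2: conn=16 S1=42 S2=16 S3=35 S4=35 blocked=[]
Op 3: conn=10 S1=42 S2=10 S3=35 S4=35 blocked=[]
Op 4: conn=10 S1=42 S2=10 S3=53 S4=35 blocked=[]
Op 5: conn=10 S1=62 S2=10 S3=53 S4=35 blocked=[]
Op 6: conn=26 S1=62 S2=10 S3=53 S4=35 blocked=[]
Op 7: conn=50 S1=62 S2=10 S3=53 S4=35 blocked=[]
Op 8: conn=37 S1=62 S2=10 S3=53 S4=22 blocked=[]
Op 9: conn=22 S1=62 S2=-5 S3=53 S4=22 blocked=[2]
Op 10: conn=14 S1=62 S2=-13 S3=53 S4=22 blocked=[2]
Op 11: conn=4 S1=62 S2=-13 S3=53 S4=12 blocked=[2]
Op 12: conn=-11 S1=62 S2=-13 S3=38 S4=12 blocked=[1, 2, 3, 4]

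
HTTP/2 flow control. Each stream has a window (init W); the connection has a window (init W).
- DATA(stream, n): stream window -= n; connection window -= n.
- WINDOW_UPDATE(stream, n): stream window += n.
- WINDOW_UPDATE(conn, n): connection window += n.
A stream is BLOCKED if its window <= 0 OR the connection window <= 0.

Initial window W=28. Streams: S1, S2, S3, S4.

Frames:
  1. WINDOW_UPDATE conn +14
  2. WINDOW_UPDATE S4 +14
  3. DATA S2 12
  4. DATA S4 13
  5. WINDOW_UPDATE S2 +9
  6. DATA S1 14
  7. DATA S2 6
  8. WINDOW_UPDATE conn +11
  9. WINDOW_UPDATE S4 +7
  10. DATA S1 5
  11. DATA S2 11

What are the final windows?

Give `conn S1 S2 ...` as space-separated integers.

Op 1: conn=42 S1=28 S2=28 S3=28 S4=28 blocked=[]
Op 2: conn=42 S1=28 S2=28 S3=28 S4=42 blocked=[]
Op 3: conn=30 S1=28 S2=16 S3=28 S4=42 blocked=[]
Op 4: conn=17 S1=28 S2=16 S3=28 S4=29 blocked=[]
Op 5: conn=17 S1=28 S2=25 S3=28 S4=29 blocked=[]
Op 6: conn=3 S1=14 S2=25 S3=28 S4=29 blocked=[]
Op 7: conn=-3 S1=14 S2=19 S3=28 S4=29 blocked=[1, 2, 3, 4]
Op 8: conn=8 S1=14 S2=19 S3=28 S4=29 blocked=[]
Op 9: conn=8 S1=14 S2=19 S3=28 S4=36 blocked=[]
Op 10: conn=3 S1=9 S2=19 S3=28 S4=36 blocked=[]
Op 11: conn=-8 S1=9 S2=8 S3=28 S4=36 blocked=[1, 2, 3, 4]

Answer: -8 9 8 28 36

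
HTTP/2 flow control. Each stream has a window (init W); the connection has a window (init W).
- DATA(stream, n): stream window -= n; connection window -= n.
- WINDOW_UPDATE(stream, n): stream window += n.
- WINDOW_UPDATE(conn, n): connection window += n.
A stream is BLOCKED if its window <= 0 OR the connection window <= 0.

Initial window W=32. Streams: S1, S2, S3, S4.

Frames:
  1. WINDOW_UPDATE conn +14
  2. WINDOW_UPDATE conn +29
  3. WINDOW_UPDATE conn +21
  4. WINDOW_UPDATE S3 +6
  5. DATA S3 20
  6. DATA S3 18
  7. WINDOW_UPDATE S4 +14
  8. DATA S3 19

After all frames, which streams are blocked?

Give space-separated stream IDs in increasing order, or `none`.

Op 1: conn=46 S1=32 S2=32 S3=32 S4=32 blocked=[]
Op 2: conn=75 S1=32 S2=32 S3=32 S4=32 blocked=[]
Op 3: conn=96 S1=32 S2=32 S3=32 S4=32 blocked=[]
Op 4: conn=96 S1=32 S2=32 S3=38 S4=32 blocked=[]
Op 5: conn=76 S1=32 S2=32 S3=18 S4=32 blocked=[]
Op 6: conn=58 S1=32 S2=32 S3=0 S4=32 blocked=[3]
Op 7: conn=58 S1=32 S2=32 S3=0 S4=46 blocked=[3]
Op 8: conn=39 S1=32 S2=32 S3=-19 S4=46 blocked=[3]

Answer: S3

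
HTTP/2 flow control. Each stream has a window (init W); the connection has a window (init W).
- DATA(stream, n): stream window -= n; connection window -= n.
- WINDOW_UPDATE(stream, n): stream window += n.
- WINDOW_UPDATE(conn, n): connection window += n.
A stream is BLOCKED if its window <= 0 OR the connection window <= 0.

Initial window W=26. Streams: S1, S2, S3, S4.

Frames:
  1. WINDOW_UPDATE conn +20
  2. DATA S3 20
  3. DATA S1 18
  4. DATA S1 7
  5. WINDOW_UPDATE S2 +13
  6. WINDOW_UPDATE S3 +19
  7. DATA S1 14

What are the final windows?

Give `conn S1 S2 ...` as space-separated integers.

Answer: -13 -13 39 25 26

Derivation:
Op 1: conn=46 S1=26 S2=26 S3=26 S4=26 blocked=[]
Op 2: conn=26 S1=26 S2=26 S3=6 S4=26 blocked=[]
Op 3: conn=8 S1=8 S2=26 S3=6 S4=26 blocked=[]
Op 4: conn=1 S1=1 S2=26 S3=6 S4=26 blocked=[]
Op 5: conn=1 S1=1 S2=39 S3=6 S4=26 blocked=[]
Op 6: conn=1 S1=1 S2=39 S3=25 S4=26 blocked=[]
Op 7: conn=-13 S1=-13 S2=39 S3=25 S4=26 blocked=[1, 2, 3, 4]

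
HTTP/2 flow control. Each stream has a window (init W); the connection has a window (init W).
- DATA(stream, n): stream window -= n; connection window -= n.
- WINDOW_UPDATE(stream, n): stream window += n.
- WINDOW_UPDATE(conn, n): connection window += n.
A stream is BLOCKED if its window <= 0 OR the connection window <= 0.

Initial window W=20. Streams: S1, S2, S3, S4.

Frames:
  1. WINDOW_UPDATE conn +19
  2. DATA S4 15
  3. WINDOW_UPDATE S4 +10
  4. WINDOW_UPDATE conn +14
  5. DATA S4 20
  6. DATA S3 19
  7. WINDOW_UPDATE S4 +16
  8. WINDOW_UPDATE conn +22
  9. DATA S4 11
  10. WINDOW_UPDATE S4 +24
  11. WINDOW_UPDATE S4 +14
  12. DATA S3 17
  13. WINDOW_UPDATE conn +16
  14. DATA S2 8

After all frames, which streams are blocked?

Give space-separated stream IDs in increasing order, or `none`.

Answer: S3

Derivation:
Op 1: conn=39 S1=20 S2=20 S3=20 S4=20 blocked=[]
Op 2: conn=24 S1=20 S2=20 S3=20 S4=5 blocked=[]
Op 3: conn=24 S1=20 S2=20 S3=20 S4=15 blocked=[]
Op 4: conn=38 S1=20 S2=20 S3=20 S4=15 blocked=[]
Op 5: conn=18 S1=20 S2=20 S3=20 S4=-5 blocked=[4]
Op 6: conn=-1 S1=20 S2=20 S3=1 S4=-5 blocked=[1, 2, 3, 4]
Op 7: conn=-1 S1=20 S2=20 S3=1 S4=11 blocked=[1, 2, 3, 4]
Op 8: conn=21 S1=20 S2=20 S3=1 S4=11 blocked=[]
Op 9: conn=10 S1=20 S2=20 S3=1 S4=0 blocked=[4]
Op 10: conn=10 S1=20 S2=20 S3=1 S4=24 blocked=[]
Op 11: conn=10 S1=20 S2=20 S3=1 S4=38 blocked=[]
Op 12: conn=-7 S1=20 S2=20 S3=-16 S4=38 blocked=[1, 2, 3, 4]
Op 13: conn=9 S1=20 S2=20 S3=-16 S4=38 blocked=[3]
Op 14: conn=1 S1=20 S2=12 S3=-16 S4=38 blocked=[3]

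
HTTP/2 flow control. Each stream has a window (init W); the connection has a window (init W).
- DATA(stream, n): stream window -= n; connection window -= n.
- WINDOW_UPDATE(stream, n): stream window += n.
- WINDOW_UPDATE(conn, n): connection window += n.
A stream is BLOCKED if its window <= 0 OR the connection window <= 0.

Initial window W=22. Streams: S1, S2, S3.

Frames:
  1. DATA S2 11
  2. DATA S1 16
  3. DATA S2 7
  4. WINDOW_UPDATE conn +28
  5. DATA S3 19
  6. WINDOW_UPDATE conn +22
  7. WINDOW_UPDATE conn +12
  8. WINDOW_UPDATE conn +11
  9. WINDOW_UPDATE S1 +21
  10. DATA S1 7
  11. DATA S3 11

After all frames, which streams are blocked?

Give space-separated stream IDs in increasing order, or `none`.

Answer: S3

Derivation:
Op 1: conn=11 S1=22 S2=11 S3=22 blocked=[]
Op 2: conn=-5 S1=6 S2=11 S3=22 blocked=[1, 2, 3]
Op 3: conn=-12 S1=6 S2=4 S3=22 blocked=[1, 2, 3]
Op 4: conn=16 S1=6 S2=4 S3=22 blocked=[]
Op 5: conn=-3 S1=6 S2=4 S3=3 blocked=[1, 2, 3]
Op 6: conn=19 S1=6 S2=4 S3=3 blocked=[]
Op 7: conn=31 S1=6 S2=4 S3=3 blocked=[]
Op 8: conn=42 S1=6 S2=4 S3=3 blocked=[]
Op 9: conn=42 S1=27 S2=4 S3=3 blocked=[]
Op 10: conn=35 S1=20 S2=4 S3=3 blocked=[]
Op 11: conn=24 S1=20 S2=4 S3=-8 blocked=[3]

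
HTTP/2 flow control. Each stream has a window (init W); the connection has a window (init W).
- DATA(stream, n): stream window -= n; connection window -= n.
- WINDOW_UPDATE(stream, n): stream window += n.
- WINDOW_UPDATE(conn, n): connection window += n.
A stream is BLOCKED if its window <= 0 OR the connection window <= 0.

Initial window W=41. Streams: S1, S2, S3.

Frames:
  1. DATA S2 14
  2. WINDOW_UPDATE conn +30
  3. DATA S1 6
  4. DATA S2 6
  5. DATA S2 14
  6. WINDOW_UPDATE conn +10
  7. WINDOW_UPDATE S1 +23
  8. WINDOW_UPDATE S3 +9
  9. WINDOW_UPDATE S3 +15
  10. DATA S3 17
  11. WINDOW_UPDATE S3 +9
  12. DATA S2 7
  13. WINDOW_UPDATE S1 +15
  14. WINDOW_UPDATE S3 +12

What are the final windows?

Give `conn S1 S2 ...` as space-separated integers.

Op 1: conn=27 S1=41 S2=27 S3=41 blocked=[]
Op 2: conn=57 S1=41 S2=27 S3=41 blocked=[]
Op 3: conn=51 S1=35 S2=27 S3=41 blocked=[]
Op 4: conn=45 S1=35 S2=21 S3=41 blocked=[]
Op 5: conn=31 S1=35 S2=7 S3=41 blocked=[]
Op 6: conn=41 S1=35 S2=7 S3=41 blocked=[]
Op 7: conn=41 S1=58 S2=7 S3=41 blocked=[]
Op 8: conn=41 S1=58 S2=7 S3=50 blocked=[]
Op 9: conn=41 S1=58 S2=7 S3=65 blocked=[]
Op 10: conn=24 S1=58 S2=7 S3=48 blocked=[]
Op 11: conn=24 S1=58 S2=7 S3=57 blocked=[]
Op 12: conn=17 S1=58 S2=0 S3=57 blocked=[2]
Op 13: conn=17 S1=73 S2=0 S3=57 blocked=[2]
Op 14: conn=17 S1=73 S2=0 S3=69 blocked=[2]

Answer: 17 73 0 69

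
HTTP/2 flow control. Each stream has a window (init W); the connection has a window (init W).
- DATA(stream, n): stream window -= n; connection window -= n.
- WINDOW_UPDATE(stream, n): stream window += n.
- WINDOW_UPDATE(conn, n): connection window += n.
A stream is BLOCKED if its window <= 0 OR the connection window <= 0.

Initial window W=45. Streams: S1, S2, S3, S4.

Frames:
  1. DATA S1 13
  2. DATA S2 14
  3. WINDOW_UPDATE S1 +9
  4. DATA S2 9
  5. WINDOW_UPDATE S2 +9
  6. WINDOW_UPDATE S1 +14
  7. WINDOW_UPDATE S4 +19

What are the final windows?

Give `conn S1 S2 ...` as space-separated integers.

Op 1: conn=32 S1=32 S2=45 S3=45 S4=45 blocked=[]
Op 2: conn=18 S1=32 S2=31 S3=45 S4=45 blocked=[]
Op 3: conn=18 S1=41 S2=31 S3=45 S4=45 blocked=[]
Op 4: conn=9 S1=41 S2=22 S3=45 S4=45 blocked=[]
Op 5: conn=9 S1=41 S2=31 S3=45 S4=45 blocked=[]
Op 6: conn=9 S1=55 S2=31 S3=45 S4=45 blocked=[]
Op 7: conn=9 S1=55 S2=31 S3=45 S4=64 blocked=[]

Answer: 9 55 31 45 64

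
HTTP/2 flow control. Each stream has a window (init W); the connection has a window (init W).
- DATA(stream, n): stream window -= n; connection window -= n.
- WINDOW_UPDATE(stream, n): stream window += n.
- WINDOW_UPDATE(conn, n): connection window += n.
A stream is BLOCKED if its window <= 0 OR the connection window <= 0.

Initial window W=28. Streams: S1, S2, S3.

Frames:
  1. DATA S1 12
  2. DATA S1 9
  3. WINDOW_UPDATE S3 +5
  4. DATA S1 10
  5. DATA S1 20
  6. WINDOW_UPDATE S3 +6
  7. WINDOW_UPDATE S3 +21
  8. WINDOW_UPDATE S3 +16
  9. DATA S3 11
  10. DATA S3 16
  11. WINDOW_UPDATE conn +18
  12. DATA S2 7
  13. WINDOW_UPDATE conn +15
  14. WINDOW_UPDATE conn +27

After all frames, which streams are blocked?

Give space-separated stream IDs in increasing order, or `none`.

Op 1: conn=16 S1=16 S2=28 S3=28 blocked=[]
Op 2: conn=7 S1=7 S2=28 S3=28 blocked=[]
Op 3: conn=7 S1=7 S2=28 S3=33 blocked=[]
Op 4: conn=-3 S1=-3 S2=28 S3=33 blocked=[1, 2, 3]
Op 5: conn=-23 S1=-23 S2=28 S3=33 blocked=[1, 2, 3]
Op 6: conn=-23 S1=-23 S2=28 S3=39 blocked=[1, 2, 3]
Op 7: conn=-23 S1=-23 S2=28 S3=60 blocked=[1, 2, 3]
Op 8: conn=-23 S1=-23 S2=28 S3=76 blocked=[1, 2, 3]
Op 9: conn=-34 S1=-23 S2=28 S3=65 blocked=[1, 2, 3]
Op 10: conn=-50 S1=-23 S2=28 S3=49 blocked=[1, 2, 3]
Op 11: conn=-32 S1=-23 S2=28 S3=49 blocked=[1, 2, 3]
Op 12: conn=-39 S1=-23 S2=21 S3=49 blocked=[1, 2, 3]
Op 13: conn=-24 S1=-23 S2=21 S3=49 blocked=[1, 2, 3]
Op 14: conn=3 S1=-23 S2=21 S3=49 blocked=[1]

Answer: S1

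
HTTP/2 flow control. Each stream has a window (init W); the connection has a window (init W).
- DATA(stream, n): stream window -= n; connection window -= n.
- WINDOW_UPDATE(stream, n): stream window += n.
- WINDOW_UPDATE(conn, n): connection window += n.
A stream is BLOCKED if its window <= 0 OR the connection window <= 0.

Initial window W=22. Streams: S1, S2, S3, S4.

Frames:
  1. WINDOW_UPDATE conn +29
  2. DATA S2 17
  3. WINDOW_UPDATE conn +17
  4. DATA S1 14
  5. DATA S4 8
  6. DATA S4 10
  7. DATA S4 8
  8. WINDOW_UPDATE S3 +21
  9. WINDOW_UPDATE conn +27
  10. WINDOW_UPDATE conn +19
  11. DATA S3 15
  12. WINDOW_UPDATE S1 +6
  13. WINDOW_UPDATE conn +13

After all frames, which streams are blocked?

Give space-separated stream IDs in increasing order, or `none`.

Answer: S4

Derivation:
Op 1: conn=51 S1=22 S2=22 S3=22 S4=22 blocked=[]
Op 2: conn=34 S1=22 S2=5 S3=22 S4=22 blocked=[]
Op 3: conn=51 S1=22 S2=5 S3=22 S4=22 blocked=[]
Op 4: conn=37 S1=8 S2=5 S3=22 S4=22 blocked=[]
Op 5: conn=29 S1=8 S2=5 S3=22 S4=14 blocked=[]
Op 6: conn=19 S1=8 S2=5 S3=22 S4=4 blocked=[]
Op 7: conn=11 S1=8 S2=5 S3=22 S4=-4 blocked=[4]
Op 8: conn=11 S1=8 S2=5 S3=43 S4=-4 blocked=[4]
Op 9: conn=38 S1=8 S2=5 S3=43 S4=-4 blocked=[4]
Op 10: conn=57 S1=8 S2=5 S3=43 S4=-4 blocked=[4]
Op 11: conn=42 S1=8 S2=5 S3=28 S4=-4 blocked=[4]
Op 12: conn=42 S1=14 S2=5 S3=28 S4=-4 blocked=[4]
Op 13: conn=55 S1=14 S2=5 S3=28 S4=-4 blocked=[4]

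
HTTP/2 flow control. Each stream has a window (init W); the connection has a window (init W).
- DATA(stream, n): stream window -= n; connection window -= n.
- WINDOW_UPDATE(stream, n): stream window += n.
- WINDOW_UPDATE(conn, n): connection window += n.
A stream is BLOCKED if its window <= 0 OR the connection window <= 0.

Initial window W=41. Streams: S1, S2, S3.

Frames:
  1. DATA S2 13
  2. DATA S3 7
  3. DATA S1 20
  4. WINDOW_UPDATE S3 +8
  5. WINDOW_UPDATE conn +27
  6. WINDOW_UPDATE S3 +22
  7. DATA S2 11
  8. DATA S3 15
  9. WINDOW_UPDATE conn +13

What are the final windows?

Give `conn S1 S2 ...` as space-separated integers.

Answer: 15 21 17 49

Derivation:
Op 1: conn=28 S1=41 S2=28 S3=41 blocked=[]
Op 2: conn=21 S1=41 S2=28 S3=34 blocked=[]
Op 3: conn=1 S1=21 S2=28 S3=34 blocked=[]
Op 4: conn=1 S1=21 S2=28 S3=42 blocked=[]
Op 5: conn=28 S1=21 S2=28 S3=42 blocked=[]
Op 6: conn=28 S1=21 S2=28 S3=64 blocked=[]
Op 7: conn=17 S1=21 S2=17 S3=64 blocked=[]
Op 8: conn=2 S1=21 S2=17 S3=49 blocked=[]
Op 9: conn=15 S1=21 S2=17 S3=49 blocked=[]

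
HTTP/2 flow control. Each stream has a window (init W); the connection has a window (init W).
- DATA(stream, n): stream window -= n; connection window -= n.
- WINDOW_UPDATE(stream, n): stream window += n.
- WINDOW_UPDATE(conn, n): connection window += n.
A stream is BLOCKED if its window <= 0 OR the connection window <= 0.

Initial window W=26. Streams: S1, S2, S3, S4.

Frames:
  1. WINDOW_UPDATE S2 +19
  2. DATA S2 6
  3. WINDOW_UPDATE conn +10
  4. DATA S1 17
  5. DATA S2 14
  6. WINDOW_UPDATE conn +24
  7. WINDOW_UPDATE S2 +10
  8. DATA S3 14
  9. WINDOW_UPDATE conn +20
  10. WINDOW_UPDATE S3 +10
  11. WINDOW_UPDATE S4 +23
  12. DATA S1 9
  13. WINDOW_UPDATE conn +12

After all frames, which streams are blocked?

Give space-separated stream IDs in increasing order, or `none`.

Op 1: conn=26 S1=26 S2=45 S3=26 S4=26 blocked=[]
Op 2: conn=20 S1=26 S2=39 S3=26 S4=26 blocked=[]
Op 3: conn=30 S1=26 S2=39 S3=26 S4=26 blocked=[]
Op 4: conn=13 S1=9 S2=39 S3=26 S4=26 blocked=[]
Op 5: conn=-1 S1=9 S2=25 S3=26 S4=26 blocked=[1, 2, 3, 4]
Op 6: conn=23 S1=9 S2=25 S3=26 S4=26 blocked=[]
Op 7: conn=23 S1=9 S2=35 S3=26 S4=26 blocked=[]
Op 8: conn=9 S1=9 S2=35 S3=12 S4=26 blocked=[]
Op 9: conn=29 S1=9 S2=35 S3=12 S4=26 blocked=[]
Op 10: conn=29 S1=9 S2=35 S3=22 S4=26 blocked=[]
Op 11: conn=29 S1=9 S2=35 S3=22 S4=49 blocked=[]
Op 12: conn=20 S1=0 S2=35 S3=22 S4=49 blocked=[1]
Op 13: conn=32 S1=0 S2=35 S3=22 S4=49 blocked=[1]

Answer: S1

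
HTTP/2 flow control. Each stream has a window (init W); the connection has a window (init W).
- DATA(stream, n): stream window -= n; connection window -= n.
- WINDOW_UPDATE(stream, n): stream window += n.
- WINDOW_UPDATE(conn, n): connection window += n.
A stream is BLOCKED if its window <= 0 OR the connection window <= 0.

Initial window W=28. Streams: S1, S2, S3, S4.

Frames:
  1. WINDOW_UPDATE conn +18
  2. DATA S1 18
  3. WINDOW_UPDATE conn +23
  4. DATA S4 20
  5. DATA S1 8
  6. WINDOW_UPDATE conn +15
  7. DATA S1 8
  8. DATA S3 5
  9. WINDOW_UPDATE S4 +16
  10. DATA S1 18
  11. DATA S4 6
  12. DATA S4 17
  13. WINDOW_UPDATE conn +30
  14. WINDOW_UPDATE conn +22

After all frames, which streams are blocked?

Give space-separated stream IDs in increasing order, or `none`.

Op 1: conn=46 S1=28 S2=28 S3=28 S4=28 blocked=[]
Op 2: conn=28 S1=10 S2=28 S3=28 S4=28 blocked=[]
Op 3: conn=51 S1=10 S2=28 S3=28 S4=28 blocked=[]
Op 4: conn=31 S1=10 S2=28 S3=28 S4=8 blocked=[]
Op 5: conn=23 S1=2 S2=28 S3=28 S4=8 blocked=[]
Op 6: conn=38 S1=2 S2=28 S3=28 S4=8 blocked=[]
Op 7: conn=30 S1=-6 S2=28 S3=28 S4=8 blocked=[1]
Op 8: conn=25 S1=-6 S2=28 S3=23 S4=8 blocked=[1]
Op 9: conn=25 S1=-6 S2=28 S3=23 S4=24 blocked=[1]
Op 10: conn=7 S1=-24 S2=28 S3=23 S4=24 blocked=[1]
Op 11: conn=1 S1=-24 S2=28 S3=23 S4=18 blocked=[1]
Op 12: conn=-16 S1=-24 S2=28 S3=23 S4=1 blocked=[1, 2, 3, 4]
Op 13: conn=14 S1=-24 S2=28 S3=23 S4=1 blocked=[1]
Op 14: conn=36 S1=-24 S2=28 S3=23 S4=1 blocked=[1]

Answer: S1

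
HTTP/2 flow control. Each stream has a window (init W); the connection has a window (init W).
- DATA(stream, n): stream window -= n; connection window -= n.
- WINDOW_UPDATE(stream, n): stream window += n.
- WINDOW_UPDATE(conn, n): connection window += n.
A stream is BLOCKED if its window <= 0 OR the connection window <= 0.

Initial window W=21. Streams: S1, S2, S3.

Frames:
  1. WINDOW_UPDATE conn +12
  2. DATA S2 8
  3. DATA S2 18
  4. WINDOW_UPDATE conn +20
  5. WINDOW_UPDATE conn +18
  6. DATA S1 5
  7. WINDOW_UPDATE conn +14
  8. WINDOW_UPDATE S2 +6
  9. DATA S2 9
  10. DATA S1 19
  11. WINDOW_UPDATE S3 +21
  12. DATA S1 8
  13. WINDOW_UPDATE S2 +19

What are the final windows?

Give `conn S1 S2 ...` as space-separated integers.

Op 1: conn=33 S1=21 S2=21 S3=21 blocked=[]
Op 2: conn=25 S1=21 S2=13 S3=21 blocked=[]
Op 3: conn=7 S1=21 S2=-5 S3=21 blocked=[2]
Op 4: conn=27 S1=21 S2=-5 S3=21 blocked=[2]
Op 5: conn=45 S1=21 S2=-5 S3=21 blocked=[2]
Op 6: conn=40 S1=16 S2=-5 S3=21 blocked=[2]
Op 7: conn=54 S1=16 S2=-5 S3=21 blocked=[2]
Op 8: conn=54 S1=16 S2=1 S3=21 blocked=[]
Op 9: conn=45 S1=16 S2=-8 S3=21 blocked=[2]
Op 10: conn=26 S1=-3 S2=-8 S3=21 blocked=[1, 2]
Op 11: conn=26 S1=-3 S2=-8 S3=42 blocked=[1, 2]
Op 12: conn=18 S1=-11 S2=-8 S3=42 blocked=[1, 2]
Op 13: conn=18 S1=-11 S2=11 S3=42 blocked=[1]

Answer: 18 -11 11 42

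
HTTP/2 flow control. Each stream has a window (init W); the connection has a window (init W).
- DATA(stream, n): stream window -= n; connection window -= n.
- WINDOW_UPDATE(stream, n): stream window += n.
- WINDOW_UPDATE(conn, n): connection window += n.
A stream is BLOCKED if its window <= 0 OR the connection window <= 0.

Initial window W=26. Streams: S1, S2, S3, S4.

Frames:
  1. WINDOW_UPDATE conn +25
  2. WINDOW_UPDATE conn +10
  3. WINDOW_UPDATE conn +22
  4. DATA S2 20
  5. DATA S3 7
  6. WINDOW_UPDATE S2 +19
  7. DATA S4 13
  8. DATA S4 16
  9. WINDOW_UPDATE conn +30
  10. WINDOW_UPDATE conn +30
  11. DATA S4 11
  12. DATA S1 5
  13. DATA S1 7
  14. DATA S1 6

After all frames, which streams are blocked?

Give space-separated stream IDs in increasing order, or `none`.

Op 1: conn=51 S1=26 S2=26 S3=26 S4=26 blocked=[]
Op 2: conn=61 S1=26 S2=26 S3=26 S4=26 blocked=[]
Op 3: conn=83 S1=26 S2=26 S3=26 S4=26 blocked=[]
Op 4: conn=63 S1=26 S2=6 S3=26 S4=26 blocked=[]
Op 5: conn=56 S1=26 S2=6 S3=19 S4=26 blocked=[]
Op 6: conn=56 S1=26 S2=25 S3=19 S4=26 blocked=[]
Op 7: conn=43 S1=26 S2=25 S3=19 S4=13 blocked=[]
Op 8: conn=27 S1=26 S2=25 S3=19 S4=-3 blocked=[4]
Op 9: conn=57 S1=26 S2=25 S3=19 S4=-3 blocked=[4]
Op 10: conn=87 S1=26 S2=25 S3=19 S4=-3 blocked=[4]
Op 11: conn=76 S1=26 S2=25 S3=19 S4=-14 blocked=[4]
Op 12: conn=71 S1=21 S2=25 S3=19 S4=-14 blocked=[4]
Op 13: conn=64 S1=14 S2=25 S3=19 S4=-14 blocked=[4]
Op 14: conn=58 S1=8 S2=25 S3=19 S4=-14 blocked=[4]

Answer: S4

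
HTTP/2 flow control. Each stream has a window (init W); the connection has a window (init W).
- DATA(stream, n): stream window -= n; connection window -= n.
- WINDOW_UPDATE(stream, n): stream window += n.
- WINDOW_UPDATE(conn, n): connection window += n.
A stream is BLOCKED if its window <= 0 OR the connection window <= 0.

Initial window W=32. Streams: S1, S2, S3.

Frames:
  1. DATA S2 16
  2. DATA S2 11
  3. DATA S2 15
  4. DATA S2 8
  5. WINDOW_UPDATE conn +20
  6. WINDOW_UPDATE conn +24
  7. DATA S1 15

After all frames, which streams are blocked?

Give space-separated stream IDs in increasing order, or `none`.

Answer: S2

Derivation:
Op 1: conn=16 S1=32 S2=16 S3=32 blocked=[]
Op 2: conn=5 S1=32 S2=5 S3=32 blocked=[]
Op 3: conn=-10 S1=32 S2=-10 S3=32 blocked=[1, 2, 3]
Op 4: conn=-18 S1=32 S2=-18 S3=32 blocked=[1, 2, 3]
Op 5: conn=2 S1=32 S2=-18 S3=32 blocked=[2]
Op 6: conn=26 S1=32 S2=-18 S3=32 blocked=[2]
Op 7: conn=11 S1=17 S2=-18 S3=32 blocked=[2]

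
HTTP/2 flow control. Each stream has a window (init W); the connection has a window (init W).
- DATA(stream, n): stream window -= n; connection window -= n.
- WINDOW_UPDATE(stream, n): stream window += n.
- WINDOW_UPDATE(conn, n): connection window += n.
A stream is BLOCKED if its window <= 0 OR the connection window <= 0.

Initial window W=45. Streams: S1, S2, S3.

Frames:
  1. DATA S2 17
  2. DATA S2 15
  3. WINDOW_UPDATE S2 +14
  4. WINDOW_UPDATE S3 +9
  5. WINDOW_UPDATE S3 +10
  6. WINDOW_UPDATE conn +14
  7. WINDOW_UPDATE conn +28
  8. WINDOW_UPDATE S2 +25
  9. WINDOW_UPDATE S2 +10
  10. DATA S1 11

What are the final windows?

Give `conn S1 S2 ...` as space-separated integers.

Answer: 44 34 62 64

Derivation:
Op 1: conn=28 S1=45 S2=28 S3=45 blocked=[]
Op 2: conn=13 S1=45 S2=13 S3=45 blocked=[]
Op 3: conn=13 S1=45 S2=27 S3=45 blocked=[]
Op 4: conn=13 S1=45 S2=27 S3=54 blocked=[]
Op 5: conn=13 S1=45 S2=27 S3=64 blocked=[]
Op 6: conn=27 S1=45 S2=27 S3=64 blocked=[]
Op 7: conn=55 S1=45 S2=27 S3=64 blocked=[]
Op 8: conn=55 S1=45 S2=52 S3=64 blocked=[]
Op 9: conn=55 S1=45 S2=62 S3=64 blocked=[]
Op 10: conn=44 S1=34 S2=62 S3=64 blocked=[]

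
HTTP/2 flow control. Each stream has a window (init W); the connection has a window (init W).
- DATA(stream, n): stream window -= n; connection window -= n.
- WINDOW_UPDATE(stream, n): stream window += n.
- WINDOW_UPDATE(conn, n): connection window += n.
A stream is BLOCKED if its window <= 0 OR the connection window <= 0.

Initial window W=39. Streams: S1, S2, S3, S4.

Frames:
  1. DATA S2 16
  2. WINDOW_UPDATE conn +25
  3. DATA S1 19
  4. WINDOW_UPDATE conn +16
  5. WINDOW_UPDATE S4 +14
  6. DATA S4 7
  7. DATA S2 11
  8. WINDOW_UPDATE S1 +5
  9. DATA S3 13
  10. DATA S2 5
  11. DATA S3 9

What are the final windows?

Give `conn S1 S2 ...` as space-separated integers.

Answer: 0 25 7 17 46

Derivation:
Op 1: conn=23 S1=39 S2=23 S3=39 S4=39 blocked=[]
Op 2: conn=48 S1=39 S2=23 S3=39 S4=39 blocked=[]
Op 3: conn=29 S1=20 S2=23 S3=39 S4=39 blocked=[]
Op 4: conn=45 S1=20 S2=23 S3=39 S4=39 blocked=[]
Op 5: conn=45 S1=20 S2=23 S3=39 S4=53 blocked=[]
Op 6: conn=38 S1=20 S2=23 S3=39 S4=46 blocked=[]
Op 7: conn=27 S1=20 S2=12 S3=39 S4=46 blocked=[]
Op 8: conn=27 S1=25 S2=12 S3=39 S4=46 blocked=[]
Op 9: conn=14 S1=25 S2=12 S3=26 S4=46 blocked=[]
Op 10: conn=9 S1=25 S2=7 S3=26 S4=46 blocked=[]
Op 11: conn=0 S1=25 S2=7 S3=17 S4=46 blocked=[1, 2, 3, 4]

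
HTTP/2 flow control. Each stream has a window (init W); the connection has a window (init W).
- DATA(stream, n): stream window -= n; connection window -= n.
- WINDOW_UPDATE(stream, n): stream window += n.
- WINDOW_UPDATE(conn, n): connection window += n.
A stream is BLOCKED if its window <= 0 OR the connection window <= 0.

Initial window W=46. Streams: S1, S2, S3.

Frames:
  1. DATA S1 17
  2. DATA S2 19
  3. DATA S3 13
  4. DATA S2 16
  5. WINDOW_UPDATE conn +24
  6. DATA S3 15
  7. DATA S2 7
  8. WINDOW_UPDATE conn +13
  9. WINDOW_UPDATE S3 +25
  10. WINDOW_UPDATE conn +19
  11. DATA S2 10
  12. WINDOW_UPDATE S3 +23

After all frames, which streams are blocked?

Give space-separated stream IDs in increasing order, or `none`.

Op 1: conn=29 S1=29 S2=46 S3=46 blocked=[]
Op 2: conn=10 S1=29 S2=27 S3=46 blocked=[]
Op 3: conn=-3 S1=29 S2=27 S3=33 blocked=[1, 2, 3]
Op 4: conn=-19 S1=29 S2=11 S3=33 blocked=[1, 2, 3]
Op 5: conn=5 S1=29 S2=11 S3=33 blocked=[]
Op 6: conn=-10 S1=29 S2=11 S3=18 blocked=[1, 2, 3]
Op 7: conn=-17 S1=29 S2=4 S3=18 blocked=[1, 2, 3]
Op 8: conn=-4 S1=29 S2=4 S3=18 blocked=[1, 2, 3]
Op 9: conn=-4 S1=29 S2=4 S3=43 blocked=[1, 2, 3]
Op 10: conn=15 S1=29 S2=4 S3=43 blocked=[]
Op 11: conn=5 S1=29 S2=-6 S3=43 blocked=[2]
Op 12: conn=5 S1=29 S2=-6 S3=66 blocked=[2]

Answer: S2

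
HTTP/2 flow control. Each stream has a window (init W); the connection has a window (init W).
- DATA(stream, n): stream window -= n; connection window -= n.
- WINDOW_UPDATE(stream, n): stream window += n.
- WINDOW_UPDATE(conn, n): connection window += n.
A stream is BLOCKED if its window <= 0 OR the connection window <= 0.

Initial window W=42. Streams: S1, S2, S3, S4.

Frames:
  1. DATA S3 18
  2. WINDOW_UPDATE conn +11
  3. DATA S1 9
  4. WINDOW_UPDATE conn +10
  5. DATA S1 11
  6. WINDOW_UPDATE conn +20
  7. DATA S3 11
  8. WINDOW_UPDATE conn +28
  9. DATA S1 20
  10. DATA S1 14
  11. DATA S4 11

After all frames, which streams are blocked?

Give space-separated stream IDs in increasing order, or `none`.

Answer: S1

Derivation:
Op 1: conn=24 S1=42 S2=42 S3=24 S4=42 blocked=[]
Op 2: conn=35 S1=42 S2=42 S3=24 S4=42 blocked=[]
Op 3: conn=26 S1=33 S2=42 S3=24 S4=42 blocked=[]
Op 4: conn=36 S1=33 S2=42 S3=24 S4=42 blocked=[]
Op 5: conn=25 S1=22 S2=42 S3=24 S4=42 blocked=[]
Op 6: conn=45 S1=22 S2=42 S3=24 S4=42 blocked=[]
Op 7: conn=34 S1=22 S2=42 S3=13 S4=42 blocked=[]
Op 8: conn=62 S1=22 S2=42 S3=13 S4=42 blocked=[]
Op 9: conn=42 S1=2 S2=42 S3=13 S4=42 blocked=[]
Op 10: conn=28 S1=-12 S2=42 S3=13 S4=42 blocked=[1]
Op 11: conn=17 S1=-12 S2=42 S3=13 S4=31 blocked=[1]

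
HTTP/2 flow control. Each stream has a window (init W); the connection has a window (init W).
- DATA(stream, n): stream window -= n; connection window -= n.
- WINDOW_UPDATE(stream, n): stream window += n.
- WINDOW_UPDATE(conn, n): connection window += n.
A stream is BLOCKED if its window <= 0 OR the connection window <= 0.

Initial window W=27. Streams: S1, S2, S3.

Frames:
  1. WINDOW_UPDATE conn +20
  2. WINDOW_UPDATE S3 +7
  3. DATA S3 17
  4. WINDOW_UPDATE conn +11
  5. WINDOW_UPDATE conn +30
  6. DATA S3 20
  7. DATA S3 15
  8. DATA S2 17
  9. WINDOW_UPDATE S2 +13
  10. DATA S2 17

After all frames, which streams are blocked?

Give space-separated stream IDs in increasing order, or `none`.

Answer: S3

Derivation:
Op 1: conn=47 S1=27 S2=27 S3=27 blocked=[]
Op 2: conn=47 S1=27 S2=27 S3=34 blocked=[]
Op 3: conn=30 S1=27 S2=27 S3=17 blocked=[]
Op 4: conn=41 S1=27 S2=27 S3=17 blocked=[]
Op 5: conn=71 S1=27 S2=27 S3=17 blocked=[]
Op 6: conn=51 S1=27 S2=27 S3=-3 blocked=[3]
Op 7: conn=36 S1=27 S2=27 S3=-18 blocked=[3]
Op 8: conn=19 S1=27 S2=10 S3=-18 blocked=[3]
Op 9: conn=19 S1=27 S2=23 S3=-18 blocked=[3]
Op 10: conn=2 S1=27 S2=6 S3=-18 blocked=[3]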